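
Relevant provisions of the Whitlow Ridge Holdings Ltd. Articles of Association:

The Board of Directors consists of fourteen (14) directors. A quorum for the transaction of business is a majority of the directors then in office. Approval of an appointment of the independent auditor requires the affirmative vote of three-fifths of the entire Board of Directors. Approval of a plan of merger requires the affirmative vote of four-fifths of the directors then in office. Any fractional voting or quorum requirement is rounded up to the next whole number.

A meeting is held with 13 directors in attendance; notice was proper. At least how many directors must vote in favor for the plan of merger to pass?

12

The plan of merger requires four-fifths of the directors then in office (14).
4/5 of 14 = 11.20, rounded up to 12.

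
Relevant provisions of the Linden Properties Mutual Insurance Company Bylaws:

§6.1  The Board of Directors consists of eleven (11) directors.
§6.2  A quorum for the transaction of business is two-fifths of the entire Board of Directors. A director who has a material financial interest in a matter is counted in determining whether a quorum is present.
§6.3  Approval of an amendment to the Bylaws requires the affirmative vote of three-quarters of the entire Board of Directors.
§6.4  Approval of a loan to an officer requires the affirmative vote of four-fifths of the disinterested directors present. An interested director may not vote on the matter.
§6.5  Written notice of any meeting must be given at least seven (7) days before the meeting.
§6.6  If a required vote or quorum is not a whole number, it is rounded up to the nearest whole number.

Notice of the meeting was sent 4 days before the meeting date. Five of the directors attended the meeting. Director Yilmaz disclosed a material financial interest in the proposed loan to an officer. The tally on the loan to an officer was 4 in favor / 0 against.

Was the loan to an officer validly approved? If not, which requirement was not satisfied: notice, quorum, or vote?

Invalid — notice requirement not satisfied.

Notice: 4 days given; 7 required (4 < 7). Not satisfied.
Quorum: 5 present (interested directors count toward quorum); quorum is 5. Satisfied.
Vote: the loan to an officer requires four-fifths of the disinterested directors present (5 − 1 = 4). 4/5 of 4 = 3.20, rounded up to 4, so 4 affirmative votes are needed; 4 voted in favor. Satisfied.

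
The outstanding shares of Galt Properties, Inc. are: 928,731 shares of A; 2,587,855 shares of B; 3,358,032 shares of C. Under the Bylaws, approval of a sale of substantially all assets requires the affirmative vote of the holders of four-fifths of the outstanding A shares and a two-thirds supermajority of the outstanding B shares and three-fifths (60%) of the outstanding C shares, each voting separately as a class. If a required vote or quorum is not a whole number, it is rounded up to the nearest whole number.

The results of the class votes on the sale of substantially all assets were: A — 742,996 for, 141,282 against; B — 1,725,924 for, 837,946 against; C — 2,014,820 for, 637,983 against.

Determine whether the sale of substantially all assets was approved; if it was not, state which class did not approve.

A: 4/5 of 928731 = 742984.80, rounded up to 742985; 742,985 required, 742,996 in favor — approved.
B: 2/3 of 2587855 = 1725236.67, rounded up to 1725237; 1,725,237 required, 1,725,924 in favor — approved.
C: 3/5 of 3358032 = 2014819.20, rounded up to 2014820; 2,014,820 required, 2,014,820 in favor — approved.

Approved — every class gave the required vote.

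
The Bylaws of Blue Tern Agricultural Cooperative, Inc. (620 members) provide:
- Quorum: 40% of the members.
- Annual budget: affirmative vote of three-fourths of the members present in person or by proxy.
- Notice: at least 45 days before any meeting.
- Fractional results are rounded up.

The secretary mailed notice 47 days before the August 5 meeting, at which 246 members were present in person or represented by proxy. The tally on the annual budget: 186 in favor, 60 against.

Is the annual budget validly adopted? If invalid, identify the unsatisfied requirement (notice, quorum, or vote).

Invalid — quorum requirement not satisfied.

Notice: 47 days given; 45 required. Satisfied.
Quorum: 40% of 620 = 248; 246 present. Not satisfied.
Vote: requires three-fourths of those present (246); 3/4 of 246 = 184.50, rounded up to 185, so 185 needed; 186 in favor. Satisfied.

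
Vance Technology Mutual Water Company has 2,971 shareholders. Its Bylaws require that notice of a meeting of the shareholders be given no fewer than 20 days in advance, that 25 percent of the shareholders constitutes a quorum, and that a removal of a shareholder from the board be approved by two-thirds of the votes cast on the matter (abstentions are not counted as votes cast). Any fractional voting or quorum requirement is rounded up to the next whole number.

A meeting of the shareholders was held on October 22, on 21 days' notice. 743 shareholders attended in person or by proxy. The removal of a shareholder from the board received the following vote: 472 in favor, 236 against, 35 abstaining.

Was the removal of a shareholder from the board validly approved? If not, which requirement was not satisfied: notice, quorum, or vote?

Notice: 21 days given; 20 required. Satisfied.
Quorum: 25% of 2,971 = 742.75, rounded up to 743; 743 present. Satisfied.
Vote: requires two-thirds of the votes cast (743 − 35 abstaining = 708); 2/3 of 708 = 472, so 472 needed; 472 in favor. Satisfied.

Valid — all requirements satisfied.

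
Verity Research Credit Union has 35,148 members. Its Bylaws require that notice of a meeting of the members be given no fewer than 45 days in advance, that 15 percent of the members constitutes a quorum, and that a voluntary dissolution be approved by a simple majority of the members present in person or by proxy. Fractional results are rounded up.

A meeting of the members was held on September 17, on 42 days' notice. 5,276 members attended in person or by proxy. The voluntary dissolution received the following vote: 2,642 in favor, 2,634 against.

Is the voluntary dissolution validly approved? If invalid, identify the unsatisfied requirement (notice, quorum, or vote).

Notice: 42 days given; 45 required. Not satisfied.
Quorum: 15% of 35,148 = 5,272.20, rounded up to 5,273; 5,276 present. Satisfied.
Vote: requires a majority of those present (5,276); a majority of 5276 is 2639, so 2,639 needed; 2,642 in favor. Satisfied.

Invalid — notice requirement not satisfied.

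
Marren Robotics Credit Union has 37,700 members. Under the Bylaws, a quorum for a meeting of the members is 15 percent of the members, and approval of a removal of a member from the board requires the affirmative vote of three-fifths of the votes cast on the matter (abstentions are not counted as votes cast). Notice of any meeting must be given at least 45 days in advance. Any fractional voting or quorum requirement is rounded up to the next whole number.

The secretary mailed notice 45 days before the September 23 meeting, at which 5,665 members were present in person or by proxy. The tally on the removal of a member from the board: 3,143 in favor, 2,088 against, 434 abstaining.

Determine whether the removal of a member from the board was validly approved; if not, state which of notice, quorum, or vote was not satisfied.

Valid — all requirements satisfied.

Notice: 45 days given; 45 required. Satisfied.
Quorum: 15% of 37,700 = 5,655; 5,665 present. Satisfied.
Vote: requires three-fifths of the votes cast (5,665 − 434 abstaining = 5,231); 3/5 of 5231 = 3138.60, rounded up to 3139, so 3,139 needed; 3,143 in favor. Satisfied.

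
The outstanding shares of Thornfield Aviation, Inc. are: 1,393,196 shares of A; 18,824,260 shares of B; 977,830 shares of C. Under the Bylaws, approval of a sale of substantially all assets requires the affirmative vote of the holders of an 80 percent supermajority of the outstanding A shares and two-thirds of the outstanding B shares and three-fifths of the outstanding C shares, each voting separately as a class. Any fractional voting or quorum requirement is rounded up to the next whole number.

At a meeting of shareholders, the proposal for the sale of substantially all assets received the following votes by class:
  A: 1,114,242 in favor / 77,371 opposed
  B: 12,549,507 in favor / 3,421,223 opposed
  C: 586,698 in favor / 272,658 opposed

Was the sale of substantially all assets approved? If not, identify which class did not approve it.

Not approved — the A shares did not give the required vote.

A: 4/5 of 1393196 = 1114556.80, rounded up to 1114557; 1,114,557 required, 1,114,242 in favor — not approved.
B: 2/3 of 18824260 = 12549506.67, rounded up to 12549507; 12,549,507 required, 12,549,507 in favor — approved.
C: 3/5 of 977830 = 586698; 586,698 required, 586,698 in favor — approved.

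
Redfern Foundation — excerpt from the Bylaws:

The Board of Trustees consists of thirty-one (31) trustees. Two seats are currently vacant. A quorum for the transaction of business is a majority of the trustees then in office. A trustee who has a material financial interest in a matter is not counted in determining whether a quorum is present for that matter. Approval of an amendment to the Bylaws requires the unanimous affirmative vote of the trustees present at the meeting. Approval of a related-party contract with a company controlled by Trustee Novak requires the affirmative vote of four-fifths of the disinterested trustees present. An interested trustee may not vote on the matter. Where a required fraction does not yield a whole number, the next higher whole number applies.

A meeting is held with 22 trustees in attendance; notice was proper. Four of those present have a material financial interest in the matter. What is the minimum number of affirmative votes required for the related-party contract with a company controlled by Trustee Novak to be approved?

15

The related-party contract with a company controlled by Trustee Novak requires four-fifths of the disinterested trustees present (22 − 4 = 18).
4/5 of 18 = 14.40, rounded up to 15.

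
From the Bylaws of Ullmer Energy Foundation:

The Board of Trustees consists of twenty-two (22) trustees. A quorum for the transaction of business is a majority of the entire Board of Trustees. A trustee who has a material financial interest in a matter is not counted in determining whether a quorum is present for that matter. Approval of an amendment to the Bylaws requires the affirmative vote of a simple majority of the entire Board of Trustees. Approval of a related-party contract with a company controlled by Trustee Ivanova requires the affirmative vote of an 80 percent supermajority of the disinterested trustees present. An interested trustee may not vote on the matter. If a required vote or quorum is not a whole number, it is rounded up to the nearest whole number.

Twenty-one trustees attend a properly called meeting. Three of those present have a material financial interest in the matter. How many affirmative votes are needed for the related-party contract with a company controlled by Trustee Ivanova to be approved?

15

The related-party contract with a company controlled by Trustee Ivanova requires four-fifths of the disinterested trustees present (21 − 3 = 18).
4/5 of 18 = 14.40, rounded up to 15.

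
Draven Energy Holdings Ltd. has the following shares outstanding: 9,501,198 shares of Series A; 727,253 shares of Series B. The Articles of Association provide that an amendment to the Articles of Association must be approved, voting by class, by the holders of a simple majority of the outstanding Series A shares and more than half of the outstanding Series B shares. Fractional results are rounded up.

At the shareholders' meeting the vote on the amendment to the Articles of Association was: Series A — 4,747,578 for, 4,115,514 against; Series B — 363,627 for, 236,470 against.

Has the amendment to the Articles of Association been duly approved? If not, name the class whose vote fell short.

Series A: a majority of 9501198 is 4750600; 4,750,600 required, 4,747,578 in favor — not approved.
Series B: a majority of 727253 is 363627; 363,627 required, 363,627 in favor — approved.

Not approved — the Series A shares did not give the required vote.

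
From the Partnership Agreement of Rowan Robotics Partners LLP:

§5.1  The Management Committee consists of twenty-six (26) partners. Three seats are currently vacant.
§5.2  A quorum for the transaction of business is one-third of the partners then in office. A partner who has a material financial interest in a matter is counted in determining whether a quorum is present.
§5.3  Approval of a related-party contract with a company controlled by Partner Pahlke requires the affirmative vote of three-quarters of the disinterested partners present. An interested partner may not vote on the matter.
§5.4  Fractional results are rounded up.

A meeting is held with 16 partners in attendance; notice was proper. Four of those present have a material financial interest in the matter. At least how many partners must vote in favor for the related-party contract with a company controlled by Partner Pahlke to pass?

9

The related-party contract with a company controlled by Partner Pahlke requires three-fourths of the disinterested partners present (16 − 4 = 12).
3/4 of 12 = 9.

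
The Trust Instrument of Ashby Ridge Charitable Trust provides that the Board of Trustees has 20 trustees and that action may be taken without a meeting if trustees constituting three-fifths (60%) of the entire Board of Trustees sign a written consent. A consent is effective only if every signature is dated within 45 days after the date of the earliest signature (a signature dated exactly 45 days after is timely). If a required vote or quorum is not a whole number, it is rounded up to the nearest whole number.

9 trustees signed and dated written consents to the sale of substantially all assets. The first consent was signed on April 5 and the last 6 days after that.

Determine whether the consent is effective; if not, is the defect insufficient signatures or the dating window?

Not effective — insufficient signatures.

Signatures required: three-fifths (60%) of 20 — 3/5 of 20 = 12, so 12 needed; 9 signed. Insufficient.
Dating window: the latest signature is 6 days after the earliest; the limit is 45 days. Within the window.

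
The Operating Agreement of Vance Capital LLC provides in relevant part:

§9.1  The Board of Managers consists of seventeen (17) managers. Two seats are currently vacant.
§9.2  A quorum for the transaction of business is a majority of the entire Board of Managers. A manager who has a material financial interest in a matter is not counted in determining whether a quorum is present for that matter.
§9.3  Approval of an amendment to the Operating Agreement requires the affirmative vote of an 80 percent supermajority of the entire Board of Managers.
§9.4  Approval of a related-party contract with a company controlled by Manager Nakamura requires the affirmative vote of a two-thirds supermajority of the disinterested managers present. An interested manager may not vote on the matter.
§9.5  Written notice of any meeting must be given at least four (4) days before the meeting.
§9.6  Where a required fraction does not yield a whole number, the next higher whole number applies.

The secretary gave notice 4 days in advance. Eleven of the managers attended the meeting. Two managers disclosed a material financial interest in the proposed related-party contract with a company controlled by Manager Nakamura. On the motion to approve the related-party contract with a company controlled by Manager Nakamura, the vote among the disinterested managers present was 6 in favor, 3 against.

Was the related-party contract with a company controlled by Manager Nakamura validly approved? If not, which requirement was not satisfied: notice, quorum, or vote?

Valid — all requirements satisfied.

Notice: 4 days given; 4 required (4 ≥ 4). Satisfied.
Quorum: 11 present, but the 2 interested managers do not count, leaving 9. Quorum is 9. Satisfied.
Vote: the related-party contract with a company controlled by Manager Nakamura requires two-thirds of the disinterested managers present (11 − 2 = 9). 2/3 of 9 = 6, so 6 affirmative votes are needed; 6 voted in favor. Satisfied.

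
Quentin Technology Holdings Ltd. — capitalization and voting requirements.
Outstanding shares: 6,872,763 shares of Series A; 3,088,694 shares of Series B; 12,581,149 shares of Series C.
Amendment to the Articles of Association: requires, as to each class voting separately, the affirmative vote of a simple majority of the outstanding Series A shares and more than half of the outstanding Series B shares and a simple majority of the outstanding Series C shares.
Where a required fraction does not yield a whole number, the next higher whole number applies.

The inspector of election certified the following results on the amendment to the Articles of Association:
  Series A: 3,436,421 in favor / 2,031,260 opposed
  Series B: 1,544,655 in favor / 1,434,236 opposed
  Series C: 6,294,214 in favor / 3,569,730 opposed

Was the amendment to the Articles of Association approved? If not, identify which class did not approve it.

Approved — every class gave the required vote.

Series A: a majority of 6872763 is 3436382; 3,436,382 required, 3,436,421 in favor — approved.
Series B: a majority of 3088694 is 1544348; 1,544,348 required, 1,544,655 in favor — approved.
Series C: a majority of 12581149 is 6290575; 6,290,575 required, 6,294,214 in favor — approved.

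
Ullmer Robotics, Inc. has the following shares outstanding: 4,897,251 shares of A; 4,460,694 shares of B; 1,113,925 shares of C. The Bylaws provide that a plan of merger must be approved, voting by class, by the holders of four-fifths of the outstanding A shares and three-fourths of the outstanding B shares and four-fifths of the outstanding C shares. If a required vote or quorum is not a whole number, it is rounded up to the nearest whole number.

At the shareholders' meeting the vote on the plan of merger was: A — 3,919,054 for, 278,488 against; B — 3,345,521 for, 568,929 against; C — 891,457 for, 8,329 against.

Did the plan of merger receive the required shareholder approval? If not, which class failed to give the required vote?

A: 4/5 of 4897251 = 3917800.80, rounded up to 3917801; 3,917,801 required, 3,919,054 in favor — approved.
B: 3/4 of 4460694 = 3345520.50, rounded up to 3345521; 3,345,521 required, 3,345,521 in favor — approved.
C: 4/5 of 1113925 = 891140; 891,140 required, 891,457 in favor — approved.

Approved — every class gave the required vote.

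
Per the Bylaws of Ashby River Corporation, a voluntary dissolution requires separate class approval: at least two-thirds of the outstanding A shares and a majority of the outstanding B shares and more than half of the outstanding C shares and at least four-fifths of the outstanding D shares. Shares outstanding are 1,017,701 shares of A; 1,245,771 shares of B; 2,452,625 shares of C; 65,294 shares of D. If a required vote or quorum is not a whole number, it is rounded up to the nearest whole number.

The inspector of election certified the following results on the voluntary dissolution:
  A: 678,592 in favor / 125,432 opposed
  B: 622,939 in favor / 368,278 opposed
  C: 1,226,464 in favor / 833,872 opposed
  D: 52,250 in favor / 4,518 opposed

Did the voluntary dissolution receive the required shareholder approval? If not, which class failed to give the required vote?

Approved — every class gave the required vote.

A: 2/3 of 1017701 = 678467.33, rounded up to 678468; 678,468 required, 678,592 in favor — approved.
B: a majority of 1245771 is 622886; 622,886 required, 622,939 in favor — approved.
C: a majority of 2452625 is 1226313; 1,226,313 required, 1,226,464 in favor — approved.
D: 4/5 of 65294 = 52235.20, rounded up to 52236; 52,236 required, 52,250 in favor — approved.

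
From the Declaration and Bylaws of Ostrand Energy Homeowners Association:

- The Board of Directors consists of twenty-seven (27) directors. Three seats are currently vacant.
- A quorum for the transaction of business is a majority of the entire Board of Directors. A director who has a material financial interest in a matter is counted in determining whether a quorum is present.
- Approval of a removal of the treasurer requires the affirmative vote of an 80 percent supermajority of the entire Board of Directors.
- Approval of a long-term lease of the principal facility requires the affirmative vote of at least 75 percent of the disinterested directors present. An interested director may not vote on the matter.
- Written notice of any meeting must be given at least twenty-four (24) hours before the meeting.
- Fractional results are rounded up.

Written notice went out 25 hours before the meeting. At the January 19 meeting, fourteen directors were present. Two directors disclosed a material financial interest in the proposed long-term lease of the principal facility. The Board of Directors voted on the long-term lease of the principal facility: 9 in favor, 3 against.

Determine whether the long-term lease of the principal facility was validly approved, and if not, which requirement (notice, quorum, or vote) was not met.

Valid — all requirements satisfied.

Notice: 25 hours given; 24 required (25 ≥ 24). Satisfied.
Quorum: 14 present (interested directors count toward quorum); quorum is 14. Satisfied.
Vote: the long-term lease of the principal facility requires three-fourths of the disinterested directors present (14 − 2 = 12). 3/4 of 12 = 9, so 9 affirmative votes are needed; 9 voted in favor. Satisfied.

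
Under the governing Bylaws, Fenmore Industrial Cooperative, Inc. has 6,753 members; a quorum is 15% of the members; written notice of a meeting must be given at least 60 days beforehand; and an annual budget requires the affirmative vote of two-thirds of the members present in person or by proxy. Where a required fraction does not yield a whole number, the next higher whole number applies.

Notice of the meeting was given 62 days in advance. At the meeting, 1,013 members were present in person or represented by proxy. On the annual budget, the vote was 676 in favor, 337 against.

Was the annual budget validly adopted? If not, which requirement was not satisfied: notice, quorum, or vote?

Valid — all requirements satisfied.

Notice: 62 days given; 60 required. Satisfied.
Quorum: 15% of 6,753 = 1,012.95, rounded up to 1,013; 1,013 present. Satisfied.
Vote: requires two-thirds of those present (1,013); 2/3 of 1013 = 675.33, rounded up to 676, so 676 needed; 676 in favor. Satisfied.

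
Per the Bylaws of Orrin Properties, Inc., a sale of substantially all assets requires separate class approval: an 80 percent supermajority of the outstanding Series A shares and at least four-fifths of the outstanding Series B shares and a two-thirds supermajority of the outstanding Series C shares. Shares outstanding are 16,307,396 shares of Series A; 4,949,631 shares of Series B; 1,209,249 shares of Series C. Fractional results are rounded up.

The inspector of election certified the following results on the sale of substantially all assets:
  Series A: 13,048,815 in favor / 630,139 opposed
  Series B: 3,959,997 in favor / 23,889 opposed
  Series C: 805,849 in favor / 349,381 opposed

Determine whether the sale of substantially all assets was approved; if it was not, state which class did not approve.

Series A: 4/5 of 16307396 = 13045916.80, rounded up to 13045917; 13,045,917 required, 13,048,815 in favor — approved.
Series B: 4/5 of 4949631 = 3959704.80, rounded up to 3959705; 3,959,705 required, 3,959,997 in favor — approved.
Series C: 2/3 of 1209249 = 806166; 806,166 required, 805,849 in favor — not approved.

Not approved — the Series C shares did not give the required vote.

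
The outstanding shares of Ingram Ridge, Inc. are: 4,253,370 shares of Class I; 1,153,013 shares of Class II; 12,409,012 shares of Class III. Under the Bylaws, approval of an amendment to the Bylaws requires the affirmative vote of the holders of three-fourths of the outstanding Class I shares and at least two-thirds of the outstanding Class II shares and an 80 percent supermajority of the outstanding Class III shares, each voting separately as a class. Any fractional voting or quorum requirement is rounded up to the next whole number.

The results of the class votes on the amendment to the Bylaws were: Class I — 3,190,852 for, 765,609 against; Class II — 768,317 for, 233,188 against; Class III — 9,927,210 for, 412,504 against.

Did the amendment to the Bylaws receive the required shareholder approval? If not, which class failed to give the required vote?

Class I: 3/4 of 4253370 = 3190027.50, rounded up to 3190028; 3,190,028 required, 3,190,852 in favor — approved.
Class II: 2/3 of 1153013 = 768675.33, rounded up to 768676; 768,676 required, 768,317 in favor — not approved.
Class III: 4/5 of 12409012 = 9927209.60, rounded up to 9927210; 9,927,210 required, 9,927,210 in favor — approved.

Not approved — the Class II shares did not give the required vote.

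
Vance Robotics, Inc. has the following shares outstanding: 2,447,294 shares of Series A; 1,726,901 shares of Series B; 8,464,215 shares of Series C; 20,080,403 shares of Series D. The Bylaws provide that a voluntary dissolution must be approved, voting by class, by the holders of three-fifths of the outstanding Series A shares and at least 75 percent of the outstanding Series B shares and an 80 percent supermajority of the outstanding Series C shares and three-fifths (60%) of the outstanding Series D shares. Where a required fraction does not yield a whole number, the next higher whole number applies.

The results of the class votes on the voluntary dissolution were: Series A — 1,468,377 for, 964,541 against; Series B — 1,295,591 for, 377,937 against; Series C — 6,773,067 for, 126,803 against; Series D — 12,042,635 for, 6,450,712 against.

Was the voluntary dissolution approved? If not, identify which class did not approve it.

Not approved — the Series D shares did not give the required vote.

Series A: 3/5 of 2447294 = 1468376.40, rounded up to 1468377; 1,468,377 required, 1,468,377 in favor — approved.
Series B: 3/4 of 1726901 = 1295175.75, rounded up to 1295176; 1,295,176 required, 1,295,591 in favor — approved.
Series C: 4/5 of 8464215 = 6771372; 6,771,372 required, 6,773,067 in favor — approved.
Series D: 3/5 of 20080403 = 12048241.80, rounded up to 12048242; 12,048,242 required, 12,042,635 in favor — not approved.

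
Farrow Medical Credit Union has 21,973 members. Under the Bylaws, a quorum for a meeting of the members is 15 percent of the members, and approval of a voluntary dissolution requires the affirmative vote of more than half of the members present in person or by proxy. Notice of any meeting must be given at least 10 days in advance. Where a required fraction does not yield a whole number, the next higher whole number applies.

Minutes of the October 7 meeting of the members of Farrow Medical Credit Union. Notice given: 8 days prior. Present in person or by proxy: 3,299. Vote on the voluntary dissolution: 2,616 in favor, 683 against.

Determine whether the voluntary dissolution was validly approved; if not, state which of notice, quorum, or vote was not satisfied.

Notice: 8 days given; 10 required. Not satisfied.
Quorum: 15% of 21,973 = 3,295.95, rounded up to 3,296; 3,299 present. Satisfied.
Vote: requires a majority of those present (3,299); a majority of 3299 is 1650, so 1,650 needed; 2,616 in favor. Satisfied.

Invalid — notice requirement not satisfied.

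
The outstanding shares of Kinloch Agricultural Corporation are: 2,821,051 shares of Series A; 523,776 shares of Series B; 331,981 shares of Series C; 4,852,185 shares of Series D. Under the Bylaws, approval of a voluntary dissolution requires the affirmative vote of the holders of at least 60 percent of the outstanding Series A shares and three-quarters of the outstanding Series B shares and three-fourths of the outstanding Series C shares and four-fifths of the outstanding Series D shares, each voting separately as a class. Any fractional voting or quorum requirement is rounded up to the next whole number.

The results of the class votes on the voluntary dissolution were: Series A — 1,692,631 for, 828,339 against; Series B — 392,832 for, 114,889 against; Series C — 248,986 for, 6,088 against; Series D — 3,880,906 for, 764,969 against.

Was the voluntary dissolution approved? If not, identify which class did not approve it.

Not approved — the Series D shares did not give the required vote.

Series A: 3/5 of 2821051 = 1692630.60, rounded up to 1692631; 1,692,631 required, 1,692,631 in favor — approved.
Series B: 3/4 of 523776 = 392832; 392,832 required, 392,832 in favor — approved.
Series C: 3/4 of 331981 = 248985.75, rounded up to 248986; 248,986 required, 248,986 in favor — approved.
Series D: 4/5 of 4852185 = 3881748; 3,881,748 required, 3,880,906 in favor — not approved.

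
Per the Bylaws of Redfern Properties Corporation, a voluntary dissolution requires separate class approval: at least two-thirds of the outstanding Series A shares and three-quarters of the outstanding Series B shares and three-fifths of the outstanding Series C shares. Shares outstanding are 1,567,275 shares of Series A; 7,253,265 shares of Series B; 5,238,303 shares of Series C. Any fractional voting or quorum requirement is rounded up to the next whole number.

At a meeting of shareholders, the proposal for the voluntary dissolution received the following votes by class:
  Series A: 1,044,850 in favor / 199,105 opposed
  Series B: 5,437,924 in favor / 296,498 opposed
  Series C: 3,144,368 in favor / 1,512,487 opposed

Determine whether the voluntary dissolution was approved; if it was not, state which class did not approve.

Not approved — the Series B shares did not give the required vote.

Series A: 2/3 of 1567275 = 1044850; 1,044,850 required, 1,044,850 in favor — approved.
Series B: 3/4 of 7253265 = 5439948.75, rounded up to 5439949; 5,439,949 required, 5,437,924 in favor — not approved.
Series C: 3/5 of 5238303 = 3142981.80, rounded up to 3142982; 3,142,982 required, 3,144,368 in favor — approved.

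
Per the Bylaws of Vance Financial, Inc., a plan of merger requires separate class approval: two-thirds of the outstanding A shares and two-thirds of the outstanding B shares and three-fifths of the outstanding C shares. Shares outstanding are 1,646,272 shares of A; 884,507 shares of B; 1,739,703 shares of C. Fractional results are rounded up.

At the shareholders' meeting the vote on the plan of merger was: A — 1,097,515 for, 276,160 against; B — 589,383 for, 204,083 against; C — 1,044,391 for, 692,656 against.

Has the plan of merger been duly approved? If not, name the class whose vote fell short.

A: 2/3 of 1646272 = 1097514.67, rounded up to 1097515; 1,097,515 required, 1,097,515 in favor — approved.
B: 2/3 of 884507 = 589671.33, rounded up to 589672; 589,672 required, 589,383 in favor — not approved.
C: 3/5 of 1739703 = 1043821.80, rounded up to 1043822; 1,043,822 required, 1,044,391 in favor — approved.

Not approved — the B shares did not give the required vote.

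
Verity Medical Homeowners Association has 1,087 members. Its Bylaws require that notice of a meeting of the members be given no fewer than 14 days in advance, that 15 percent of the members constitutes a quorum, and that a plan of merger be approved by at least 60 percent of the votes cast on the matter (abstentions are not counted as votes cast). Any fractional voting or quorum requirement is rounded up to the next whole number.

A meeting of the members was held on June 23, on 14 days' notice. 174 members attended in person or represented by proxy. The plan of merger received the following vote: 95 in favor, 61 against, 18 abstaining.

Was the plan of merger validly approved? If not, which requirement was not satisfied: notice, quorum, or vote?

Notice: 14 days given; 14 required. Satisfied.
Quorum: 15% of 1,087 = 163.05, rounded up to 164; 174 present. Satisfied.
Vote: requires three-fifths of the votes cast (174 − 18 abstaining = 156); 3/5 of 156 = 93.60, rounded up to 94, so 94 needed; 95 in favor. Satisfied.

Valid — all requirements satisfied.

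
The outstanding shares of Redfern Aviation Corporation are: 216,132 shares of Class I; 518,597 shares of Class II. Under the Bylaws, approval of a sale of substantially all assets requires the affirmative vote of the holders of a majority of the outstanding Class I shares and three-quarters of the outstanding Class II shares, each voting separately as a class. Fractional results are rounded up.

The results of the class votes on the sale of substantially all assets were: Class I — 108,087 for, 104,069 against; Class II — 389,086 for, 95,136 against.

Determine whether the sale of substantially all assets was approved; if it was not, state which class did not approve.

Class I: a majority of 216132 is 108067; 108,067 required, 108,087 in favor — approved.
Class II: 3/4 of 518597 = 388947.75, rounded up to 388948; 388,948 required, 389,086 in favor — approved.

Approved — every class gave the required vote.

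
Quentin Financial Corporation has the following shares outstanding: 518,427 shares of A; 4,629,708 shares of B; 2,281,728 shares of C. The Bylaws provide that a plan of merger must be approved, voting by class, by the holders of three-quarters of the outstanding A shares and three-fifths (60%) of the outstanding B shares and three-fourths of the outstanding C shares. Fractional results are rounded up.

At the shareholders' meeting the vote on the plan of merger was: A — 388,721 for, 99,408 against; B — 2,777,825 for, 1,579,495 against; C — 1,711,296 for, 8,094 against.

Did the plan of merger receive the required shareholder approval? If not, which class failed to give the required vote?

Not approved — the A shares did not give the required vote.

A: 3/4 of 518427 = 388820.25, rounded up to 388821; 388,821 required, 388,721 in favor — not approved.
B: 3/5 of 4629708 = 2777824.80, rounded up to 2777825; 2,777,825 required, 2,777,825 in favor — approved.
C: 3/4 of 2281728 = 1711296; 1,711,296 required, 1,711,296 in favor — approved.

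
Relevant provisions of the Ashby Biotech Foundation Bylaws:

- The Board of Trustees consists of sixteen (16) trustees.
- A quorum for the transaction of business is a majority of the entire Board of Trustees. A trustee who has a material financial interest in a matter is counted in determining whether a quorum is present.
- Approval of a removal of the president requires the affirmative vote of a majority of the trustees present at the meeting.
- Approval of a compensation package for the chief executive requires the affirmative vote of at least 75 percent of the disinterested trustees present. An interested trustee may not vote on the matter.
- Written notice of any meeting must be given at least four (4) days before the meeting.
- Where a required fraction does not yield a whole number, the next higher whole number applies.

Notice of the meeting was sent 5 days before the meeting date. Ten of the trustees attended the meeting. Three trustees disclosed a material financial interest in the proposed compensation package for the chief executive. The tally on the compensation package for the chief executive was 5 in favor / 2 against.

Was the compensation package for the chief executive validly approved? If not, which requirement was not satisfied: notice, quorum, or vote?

Invalid — vote requirement not satisfied.

Notice: 5 days given; 4 required (5 ≥ 4). Satisfied.
Quorum: 10 present (interested trustees count toward quorum); quorum is 9. Satisfied.
Vote: the compensation package for the chief executive requires three-fourths of the disinterested trustees present (10 − 3 = 7). 3/4 of 7 = 5.25, rounded up to 6, so 6 affirmative votes are needed; 5 voted in favor. Not satisfied.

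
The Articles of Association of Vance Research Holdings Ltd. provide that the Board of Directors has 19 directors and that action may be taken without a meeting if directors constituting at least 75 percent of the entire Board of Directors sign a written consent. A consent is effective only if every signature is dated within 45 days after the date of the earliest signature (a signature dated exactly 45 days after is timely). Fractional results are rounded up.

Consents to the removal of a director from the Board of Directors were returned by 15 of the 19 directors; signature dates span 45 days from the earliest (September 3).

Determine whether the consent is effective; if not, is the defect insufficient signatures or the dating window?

Effective — both the signature and dating-window requirements are satisfied.

Signatures required: at least 75 percent of 19 — 3/4 of 19 = 14.25, rounded up to 15, so 15 needed; 15 signed. Sufficient.
Dating window: the latest signature is 45 days after the earliest; the limit is 45 days. Within the window.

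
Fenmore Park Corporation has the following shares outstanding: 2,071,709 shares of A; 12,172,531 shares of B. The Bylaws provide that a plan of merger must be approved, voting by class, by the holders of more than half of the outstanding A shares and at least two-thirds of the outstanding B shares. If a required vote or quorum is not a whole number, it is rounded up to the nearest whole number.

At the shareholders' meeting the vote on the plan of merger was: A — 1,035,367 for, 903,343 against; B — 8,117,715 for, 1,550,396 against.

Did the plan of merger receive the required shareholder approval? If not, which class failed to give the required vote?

Not approved — the A shares did not give the required vote.

A: a majority of 2071709 is 1035855; 1,035,855 required, 1,035,367 in favor — not approved.
B: 2/3 of 12172531 = 8115020.67, rounded up to 8115021; 8,115,021 required, 8,117,715 in favor — approved.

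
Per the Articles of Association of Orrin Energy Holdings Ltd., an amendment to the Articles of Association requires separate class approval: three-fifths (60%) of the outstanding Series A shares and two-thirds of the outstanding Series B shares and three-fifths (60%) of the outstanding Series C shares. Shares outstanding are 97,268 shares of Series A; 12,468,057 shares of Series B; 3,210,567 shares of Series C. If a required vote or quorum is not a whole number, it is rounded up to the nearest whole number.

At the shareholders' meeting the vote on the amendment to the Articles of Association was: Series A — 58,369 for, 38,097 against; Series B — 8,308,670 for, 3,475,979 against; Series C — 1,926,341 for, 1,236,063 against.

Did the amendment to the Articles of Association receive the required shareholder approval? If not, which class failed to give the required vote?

Not approved — the Series B shares did not give the required vote.

Series A: 3/5 of 97268 = 58360.80, rounded up to 58361; 58,361 required, 58,369 in favor — approved.
Series B: 2/3 of 12468057 = 8312038; 8,312,038 required, 8,308,670 in favor — not approved.
Series C: 3/5 of 3210567 = 1926340.20, rounded up to 1926341; 1,926,341 required, 1,926,341 in favor — approved.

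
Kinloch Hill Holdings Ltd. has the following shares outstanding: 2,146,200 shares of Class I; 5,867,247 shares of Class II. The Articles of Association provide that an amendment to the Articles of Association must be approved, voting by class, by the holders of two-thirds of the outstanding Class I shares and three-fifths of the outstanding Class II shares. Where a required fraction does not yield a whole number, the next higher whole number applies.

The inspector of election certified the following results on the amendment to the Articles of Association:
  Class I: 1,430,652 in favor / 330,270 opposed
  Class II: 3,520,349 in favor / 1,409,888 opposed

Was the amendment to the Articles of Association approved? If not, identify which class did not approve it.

Not approved — the Class I shares did not give the required vote.

Class I: 2/3 of 2146200 = 1430800; 1,430,800 required, 1,430,652 in favor — not approved.
Class II: 3/5 of 5867247 = 3520348.20, rounded up to 3520349; 3,520,349 required, 3,520,349 in favor — approved.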